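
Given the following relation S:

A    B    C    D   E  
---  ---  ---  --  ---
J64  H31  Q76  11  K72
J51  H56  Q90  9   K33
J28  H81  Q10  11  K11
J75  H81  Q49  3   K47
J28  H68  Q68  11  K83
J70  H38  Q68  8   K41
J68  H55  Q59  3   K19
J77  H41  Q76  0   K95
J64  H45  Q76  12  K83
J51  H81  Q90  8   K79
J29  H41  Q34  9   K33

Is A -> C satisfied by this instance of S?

No

A=J64: 2 rows → C = Q76, Q76 ✓
A=J51: 2 rows → C = Q90, Q90 ✓
A=J28: 2 rows → C takes values {Q10, Q68} — violation
A=J75: 1 row → C = Q49 ✓
A=J70: 1 row → C = Q68 ✓
A=J68: 1 row → C = Q59 ✓
A=J77: 1 row → C = Q76 ✓
A=J29: 1 row → C = Q34 ✓
Two rows agree on A but differ on C, so A -> C does not hold.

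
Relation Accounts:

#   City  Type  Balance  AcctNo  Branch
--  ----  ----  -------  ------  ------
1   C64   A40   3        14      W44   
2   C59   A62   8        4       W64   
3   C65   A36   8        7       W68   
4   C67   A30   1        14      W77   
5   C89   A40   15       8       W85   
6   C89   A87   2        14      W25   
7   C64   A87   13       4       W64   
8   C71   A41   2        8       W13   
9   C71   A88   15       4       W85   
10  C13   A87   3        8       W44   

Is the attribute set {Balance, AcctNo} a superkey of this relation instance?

All 10 rows have distinct {Balance, AcctNo} values, so {Balance, AcctNo} → (all attributes) holds and {Balance, AcctNo} is a superkey.

Yes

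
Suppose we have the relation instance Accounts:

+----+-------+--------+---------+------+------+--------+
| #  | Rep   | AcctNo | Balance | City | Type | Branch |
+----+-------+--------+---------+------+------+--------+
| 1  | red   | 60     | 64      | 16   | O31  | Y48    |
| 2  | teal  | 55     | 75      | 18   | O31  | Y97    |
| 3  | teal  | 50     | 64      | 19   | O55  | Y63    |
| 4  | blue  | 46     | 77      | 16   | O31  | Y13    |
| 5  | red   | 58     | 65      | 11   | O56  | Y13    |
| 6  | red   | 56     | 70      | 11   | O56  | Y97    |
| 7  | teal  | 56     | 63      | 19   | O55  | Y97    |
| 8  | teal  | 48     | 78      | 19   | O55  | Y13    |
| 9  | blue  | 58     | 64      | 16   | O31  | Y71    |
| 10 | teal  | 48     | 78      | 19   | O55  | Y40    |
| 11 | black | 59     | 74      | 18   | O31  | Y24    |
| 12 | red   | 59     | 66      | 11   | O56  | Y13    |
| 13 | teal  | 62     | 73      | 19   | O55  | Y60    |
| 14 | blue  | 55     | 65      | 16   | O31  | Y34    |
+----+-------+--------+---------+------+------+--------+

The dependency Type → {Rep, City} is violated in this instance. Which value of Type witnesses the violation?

Type=O31: rows 1, 2, 4, 9, 11, 14 → {Rep,City} takes values {(red, 16), (teal, 18), (blue, 16), (black, 18)} — violation
Type=O55: rows 3, 7, 8, 10, 13 → {Rep,City} = (teal, 19), (teal, 19), (teal, 19), (teal, 19), (teal, 19) ✓
Type=O56: rows 5, 6, 12 → {Rep,City} = (red, 11), (red, 11), (red, 11) ✓
The only Type value with inconsistent RHS is Type=O31.

O31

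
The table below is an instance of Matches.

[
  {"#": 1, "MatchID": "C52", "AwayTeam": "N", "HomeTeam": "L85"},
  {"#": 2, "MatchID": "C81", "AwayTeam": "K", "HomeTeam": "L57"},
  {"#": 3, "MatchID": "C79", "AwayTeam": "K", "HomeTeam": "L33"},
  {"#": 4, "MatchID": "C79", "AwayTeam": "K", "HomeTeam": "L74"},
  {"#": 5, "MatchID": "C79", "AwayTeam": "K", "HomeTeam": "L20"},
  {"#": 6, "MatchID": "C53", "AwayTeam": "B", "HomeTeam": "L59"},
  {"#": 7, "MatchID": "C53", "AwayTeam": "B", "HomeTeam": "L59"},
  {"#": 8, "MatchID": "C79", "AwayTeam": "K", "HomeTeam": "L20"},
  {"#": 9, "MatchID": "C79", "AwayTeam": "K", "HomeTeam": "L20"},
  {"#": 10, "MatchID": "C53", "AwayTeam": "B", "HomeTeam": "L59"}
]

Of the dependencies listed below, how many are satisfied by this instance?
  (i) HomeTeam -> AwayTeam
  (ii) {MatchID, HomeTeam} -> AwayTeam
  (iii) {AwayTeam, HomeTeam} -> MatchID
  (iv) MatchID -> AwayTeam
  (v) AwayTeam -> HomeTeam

4

(i) HomeTeam -> AwayTeam: every LHS value maps to a single RHS value — holds.
(ii) {MatchID, HomeTeam} -> AwayTeam: every LHS value maps to a single RHS value — holds.
(iii) {AwayTeam, HomeTeam} -> MatchID: every LHS value maps to a single RHS value — holds.
(iv) MatchID -> AwayTeam: every LHS value maps to a single RHS value — holds.
(v) AwayTeam -> HomeTeam: AwayTeam=K: rows 2, 3, 4, 5, 8, 9 → HomeTeam takes values {L57, L33, L74, L20} — violation — fails.
4 of the 5 dependencies hold.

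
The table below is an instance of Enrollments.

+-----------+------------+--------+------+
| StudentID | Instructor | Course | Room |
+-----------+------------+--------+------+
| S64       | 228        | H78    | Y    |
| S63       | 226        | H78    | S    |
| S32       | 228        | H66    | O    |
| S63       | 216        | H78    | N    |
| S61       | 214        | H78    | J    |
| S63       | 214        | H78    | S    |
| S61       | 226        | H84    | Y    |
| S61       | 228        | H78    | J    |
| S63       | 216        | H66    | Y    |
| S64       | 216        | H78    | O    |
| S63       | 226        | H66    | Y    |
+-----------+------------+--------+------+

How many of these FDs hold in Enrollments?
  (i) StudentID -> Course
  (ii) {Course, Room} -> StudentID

(i) StudentID -> Course: StudentID=S63: 5 rows → Course takes values {H78, H66} — violation; StudentID=S61: 3 rows → Course takes values {H78, H84} — violation — fails.
(ii) {Course, Room} -> StudentID: every LHS value maps to a single RHS value — holds.
1 of the 2 dependencies holds.

1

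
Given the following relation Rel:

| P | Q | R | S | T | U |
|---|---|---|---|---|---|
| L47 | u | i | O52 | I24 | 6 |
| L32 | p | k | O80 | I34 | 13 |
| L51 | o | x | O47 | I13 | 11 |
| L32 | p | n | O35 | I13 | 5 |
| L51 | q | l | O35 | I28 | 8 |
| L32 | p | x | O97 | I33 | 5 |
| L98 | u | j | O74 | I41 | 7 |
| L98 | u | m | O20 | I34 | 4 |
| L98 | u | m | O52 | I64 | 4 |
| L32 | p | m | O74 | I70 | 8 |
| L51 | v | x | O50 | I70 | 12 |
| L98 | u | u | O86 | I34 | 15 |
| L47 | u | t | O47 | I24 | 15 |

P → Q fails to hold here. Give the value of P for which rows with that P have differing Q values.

P=L47: 2 rows → Q = u, u ✓
P=L32: 4 rows → Q = p, p, p, p ✓
P=L51: 3 rows → Q takes values {o, q, v} — violation
P=L98: 4 rows → Q = u, u, u, u ✓
The only P value with inconsistent Q is P=L51.

L51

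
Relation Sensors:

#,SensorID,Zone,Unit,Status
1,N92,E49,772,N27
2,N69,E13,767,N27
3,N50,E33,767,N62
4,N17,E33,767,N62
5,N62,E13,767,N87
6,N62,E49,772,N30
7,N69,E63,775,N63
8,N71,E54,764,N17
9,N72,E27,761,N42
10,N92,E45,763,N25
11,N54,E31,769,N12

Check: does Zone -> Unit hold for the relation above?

Zone=E49: rows 1, 6 → Unit = 772, 772 ✓
Zone=E13: rows 2, 5 → Unit = 767, 767 ✓
Zone=E33: rows 3, 4 → Unit = 767, 767 ✓
Zone=E63: row 7 → Unit = 775 ✓
Zone=E54: row 8 → Unit = 764 ✓
Zone=E27: row 9 → Unit = 761 ✓
Zone=E45: row 10 → Unit = 763 ✓
Zone=E31: row 11 → Unit = 769 ✓
Every Zone value is associated with a single Unit value, so Zone -> Unit holds.

Yes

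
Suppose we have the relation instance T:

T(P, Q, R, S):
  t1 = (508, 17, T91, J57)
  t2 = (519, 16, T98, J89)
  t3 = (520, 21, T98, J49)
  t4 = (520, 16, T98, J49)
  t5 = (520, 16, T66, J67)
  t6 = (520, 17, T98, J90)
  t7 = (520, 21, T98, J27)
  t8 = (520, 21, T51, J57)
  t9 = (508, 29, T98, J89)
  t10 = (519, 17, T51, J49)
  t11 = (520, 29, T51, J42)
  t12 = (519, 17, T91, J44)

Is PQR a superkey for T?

No

Rows 3 and 7 have the same PQR value (P=520, Q=21, R=T98) but are distinct tuples, so PQR does not determine every attribute — not a superkey.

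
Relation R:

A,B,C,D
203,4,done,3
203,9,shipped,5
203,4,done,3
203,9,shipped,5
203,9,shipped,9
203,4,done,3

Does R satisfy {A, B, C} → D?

(A=203, B=4, C=done): 3 rows → D = 3, 3, 3 ✓
(A=203, B=9, C=shipped): 3 rows → D takes values {5, 9} — violation
Two rows agree on {A, B, C} but differ on D, so {A, B, C} → D does not hold.

No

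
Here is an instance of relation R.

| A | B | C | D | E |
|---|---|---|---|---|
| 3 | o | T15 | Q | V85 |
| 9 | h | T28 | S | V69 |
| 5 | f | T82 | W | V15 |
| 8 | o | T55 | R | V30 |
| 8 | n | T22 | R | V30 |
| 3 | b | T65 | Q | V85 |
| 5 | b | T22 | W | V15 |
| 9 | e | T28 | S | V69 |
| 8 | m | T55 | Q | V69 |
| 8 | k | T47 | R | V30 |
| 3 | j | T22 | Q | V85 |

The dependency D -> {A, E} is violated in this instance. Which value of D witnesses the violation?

Q

D=Q: 4 rows → {A,E} takes values {(3, V85), (8, V69)} — violation
D=S: 2 rows → {A,E} = (9, V69), (9, V69) ✓
D=W: 2 rows → {A,E} = (5, V15), (5, V15) ✓
D=R: 3 rows → {A,E} = (8, V30), (8, V30), (8, V30) ✓
The only D value with inconsistent RHS is D=Q.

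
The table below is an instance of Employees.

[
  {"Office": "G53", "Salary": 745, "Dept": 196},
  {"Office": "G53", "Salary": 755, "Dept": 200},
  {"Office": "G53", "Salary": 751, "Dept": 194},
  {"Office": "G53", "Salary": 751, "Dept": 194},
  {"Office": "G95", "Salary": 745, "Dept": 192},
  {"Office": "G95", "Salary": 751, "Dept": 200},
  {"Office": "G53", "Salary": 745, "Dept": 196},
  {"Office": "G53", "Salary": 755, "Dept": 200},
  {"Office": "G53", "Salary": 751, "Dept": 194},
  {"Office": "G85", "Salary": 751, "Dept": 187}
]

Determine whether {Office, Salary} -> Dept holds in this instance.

(Office=G53, Salary=745): 2 rows → Dept = 196, 196 ✓
(Office=G53, Salary=755): 2 rows → Dept = 200, 200 ✓
(Office=G53, Salary=751): 3 rows → Dept = 194, 194, 194 ✓
(Office=G95, Salary=745): 1 row → Dept = 192 ✓
(Office=G95, Salary=751): 1 row → Dept = 200 ✓
(Office=G85, Salary=751): 1 row → Dept = 187 ✓
Every {Office, Salary} value is associated with a single Dept value, so {Office, Salary} -> Dept holds.

Yes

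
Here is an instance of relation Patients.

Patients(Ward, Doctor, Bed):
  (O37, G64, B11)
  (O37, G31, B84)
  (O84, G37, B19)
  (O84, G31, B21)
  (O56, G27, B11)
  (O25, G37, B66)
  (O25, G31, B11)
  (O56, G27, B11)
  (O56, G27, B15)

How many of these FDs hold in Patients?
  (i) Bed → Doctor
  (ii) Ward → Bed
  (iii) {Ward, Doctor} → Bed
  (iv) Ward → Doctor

(i) Bed → Doctor: Bed=B11: 4 rows → Doctor takes values {G64, G27, G31} — violation — fails.
(ii) Ward → Bed: Ward=O37: 2 rows → Bed takes values {B11, B84} — violation; Ward=O84: 2 rows → Bed takes values {B19, B21} — violation; Ward=O56: 3 rows → Bed takes values {B11, B15} — violation; Ward=O25: 2 rows → Bed takes values {B66, B11} — violation — fails.
(iii) {Ward, Doctor} → Bed: (Ward=O56, Doctor=G27): 3 rows → Bed takes values {B11, B15} — violation — fails.
(iv) Ward → Doctor: Ward=O37: 2 rows → Doctor takes values {G64, G31} — violation; Ward=O84: 2 rows → Doctor takes values {G37, G31} — violation; Ward=O25: 2 rows → Doctor takes values {G37, G31} — violation — fails.
None of the 4 dependencies hold.

0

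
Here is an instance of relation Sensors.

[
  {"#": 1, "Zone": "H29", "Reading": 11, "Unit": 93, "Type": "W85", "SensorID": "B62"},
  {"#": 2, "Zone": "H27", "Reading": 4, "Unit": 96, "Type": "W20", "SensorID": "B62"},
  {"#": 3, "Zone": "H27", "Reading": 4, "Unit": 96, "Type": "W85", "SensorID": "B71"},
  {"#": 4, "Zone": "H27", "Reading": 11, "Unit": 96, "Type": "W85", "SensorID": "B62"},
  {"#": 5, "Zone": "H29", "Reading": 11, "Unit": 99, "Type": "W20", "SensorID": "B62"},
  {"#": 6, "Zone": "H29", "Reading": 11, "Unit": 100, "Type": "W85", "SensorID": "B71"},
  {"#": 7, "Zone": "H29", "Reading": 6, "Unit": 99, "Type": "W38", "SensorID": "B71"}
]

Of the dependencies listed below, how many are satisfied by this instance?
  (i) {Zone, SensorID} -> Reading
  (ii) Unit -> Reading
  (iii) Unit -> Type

(i) {Zone, SensorID} -> Reading: (Zone=H27, SensorID=B62): rows 2, 4 → Reading takes values {4, 11} — violation; (Zone=H29, SensorID=B71): rows 6, 7 → Reading takes values {11, 6} — violation — fails.
(ii) Unit -> Reading: Unit=96: rows 2, 3, 4 → Reading takes values {4, 11} — violation; Unit=99: rows 5, 7 → Reading takes values {11, 6} — violation — fails.
(iii) Unit -> Type: Unit=96: rows 2, 3, 4 → Type takes values {W20, W85} — violation; Unit=99: rows 5, 7 → Type takes values {W20, W38} — violation — fails.
None of the 3 dependencies hold.

0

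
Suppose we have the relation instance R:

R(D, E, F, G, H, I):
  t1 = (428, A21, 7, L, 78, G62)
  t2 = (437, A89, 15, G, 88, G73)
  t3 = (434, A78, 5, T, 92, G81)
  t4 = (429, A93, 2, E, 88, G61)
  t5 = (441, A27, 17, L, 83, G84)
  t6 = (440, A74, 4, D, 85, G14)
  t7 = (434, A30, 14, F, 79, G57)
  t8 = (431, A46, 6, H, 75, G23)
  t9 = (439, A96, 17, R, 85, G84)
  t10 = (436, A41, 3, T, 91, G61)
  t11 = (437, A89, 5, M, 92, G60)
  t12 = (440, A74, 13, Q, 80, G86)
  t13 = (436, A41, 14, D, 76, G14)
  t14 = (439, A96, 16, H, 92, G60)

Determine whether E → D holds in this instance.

Yes

E=A21: row 1 → D = 428 ✓
E=A89: rows 2, 11 → D = 437, 437 ✓
E=A78: row 3 → D = 434 ✓
E=A93: row 4 → D = 429 ✓
E=A27: row 5 → D = 441 ✓
E=A74: rows 6, 12 → D = 440, 440 ✓
E=A30: row 7 → D = 434 ✓
E=A46: row 8 → D = 431 ✓
E=A96: rows 9, 14 → D = 439, 439 ✓
E=A41: rows 10, 13 → D = 436, 436 ✓
Every E value is associated with a single D value, so E → D holds.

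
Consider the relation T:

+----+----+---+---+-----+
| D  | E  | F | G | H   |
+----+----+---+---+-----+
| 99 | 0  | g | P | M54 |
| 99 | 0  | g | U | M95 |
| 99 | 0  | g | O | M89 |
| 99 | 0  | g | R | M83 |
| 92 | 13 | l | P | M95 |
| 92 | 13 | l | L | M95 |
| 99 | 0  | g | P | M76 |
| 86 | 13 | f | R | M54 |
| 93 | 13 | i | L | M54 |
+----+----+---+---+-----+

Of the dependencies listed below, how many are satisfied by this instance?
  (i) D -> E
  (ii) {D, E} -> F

(i) D -> E: every LHS value maps to a single RHS value — holds.
(ii) {D, E} -> F: every LHS value maps to a single RHS value — holds.
2 of the 2 dependencies hold.

2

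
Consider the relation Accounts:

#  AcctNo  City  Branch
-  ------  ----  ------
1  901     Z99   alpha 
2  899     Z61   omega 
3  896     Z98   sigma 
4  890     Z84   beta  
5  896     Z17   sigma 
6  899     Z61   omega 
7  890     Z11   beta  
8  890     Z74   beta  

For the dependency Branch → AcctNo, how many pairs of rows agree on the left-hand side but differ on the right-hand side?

Branch=omega: all 2 rows agree on AcctNo — 0 pairs.
Branch=sigma: all 2 rows agree on AcctNo — 0 pairs.
Branch=beta: all 3 rows agree on AcctNo — 0 pairs.

0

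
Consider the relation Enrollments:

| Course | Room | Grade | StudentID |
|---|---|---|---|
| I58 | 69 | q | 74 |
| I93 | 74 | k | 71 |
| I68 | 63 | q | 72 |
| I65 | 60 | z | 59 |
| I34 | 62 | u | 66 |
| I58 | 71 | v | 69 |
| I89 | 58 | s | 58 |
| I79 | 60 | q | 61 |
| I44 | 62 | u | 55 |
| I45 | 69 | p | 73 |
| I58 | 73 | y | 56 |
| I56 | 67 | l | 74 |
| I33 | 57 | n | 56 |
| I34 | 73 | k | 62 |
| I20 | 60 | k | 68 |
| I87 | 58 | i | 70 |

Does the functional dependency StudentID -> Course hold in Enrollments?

No

StudentID=74: 2 rows → Course takes values {I58, I56} — violation
StudentID=71: 1 row → Course = I93 ✓
StudentID=72: 1 row → Course = I68 ✓
StudentID=59: 1 row → Course = I65 ✓
StudentID=66: 1 row → Course = I34 ✓
StudentID=69: 1 row → Course = I58 ✓
StudentID=58: 1 row → Course = I89 ✓
StudentID=61: 1 row → Course = I79 ✓
StudentID=55: 1 row → Course = I44 ✓
StudentID=73: 1 row → Course = I45 ✓
StudentID=56: 2 rows → Course takes values {I58, I33} — violation
StudentID=62: 1 row → Course = I34 ✓
StudentID=68: 1 row → Course = I20 ✓
StudentID=70: 1 row → Course = I87 ✓
Two rows agree on StudentID but differ on Course, so StudentID -> Course does not hold.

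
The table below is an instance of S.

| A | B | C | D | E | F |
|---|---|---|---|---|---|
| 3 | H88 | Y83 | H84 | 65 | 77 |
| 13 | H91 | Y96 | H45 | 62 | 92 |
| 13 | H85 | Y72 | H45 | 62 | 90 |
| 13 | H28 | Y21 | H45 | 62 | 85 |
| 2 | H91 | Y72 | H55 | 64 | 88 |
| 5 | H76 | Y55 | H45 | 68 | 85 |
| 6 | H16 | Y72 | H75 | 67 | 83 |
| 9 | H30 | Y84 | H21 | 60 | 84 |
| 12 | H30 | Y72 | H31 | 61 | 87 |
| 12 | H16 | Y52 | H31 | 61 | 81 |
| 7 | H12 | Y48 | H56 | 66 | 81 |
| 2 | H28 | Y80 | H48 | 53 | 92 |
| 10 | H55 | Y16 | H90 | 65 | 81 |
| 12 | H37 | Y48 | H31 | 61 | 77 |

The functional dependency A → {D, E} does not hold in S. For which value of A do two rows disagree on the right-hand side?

A=3: 1 row → {D,E} = (H84, 65) ✓
A=13: 3 rows → {D,E} = (H45, 62), (H45, 62), (H45, 62) ✓
A=2: 2 rows → {D,E} takes values {(H55, 64), (H48, 53)} — violation
A=5: 1 row → {D,E} = (H45, 68) ✓
A=6: 1 row → {D,E} = (H75, 67) ✓
A=9: 1 row → {D,E} = (H21, 60) ✓
A=12: 3 rows → {D,E} = (H31, 61), (H31, 61), (H31, 61) ✓
A=7: 1 row → {D,E} = (H56, 66) ✓
A=10: 1 row → {D,E} = (H90, 65) ✓
The only A value with inconsistent RHS is A=2.

2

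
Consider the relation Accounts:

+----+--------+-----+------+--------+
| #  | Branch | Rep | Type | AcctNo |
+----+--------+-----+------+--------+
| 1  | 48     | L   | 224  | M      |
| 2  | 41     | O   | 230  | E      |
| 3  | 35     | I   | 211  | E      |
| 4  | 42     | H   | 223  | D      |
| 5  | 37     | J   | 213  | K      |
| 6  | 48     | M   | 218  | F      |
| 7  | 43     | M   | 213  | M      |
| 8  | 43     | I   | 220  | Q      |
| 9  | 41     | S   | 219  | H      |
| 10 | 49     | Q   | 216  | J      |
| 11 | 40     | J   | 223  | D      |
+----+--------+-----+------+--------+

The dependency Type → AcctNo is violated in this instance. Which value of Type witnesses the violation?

213

Type=224: row 1 → AcctNo = M ✓
Type=230: row 2 → AcctNo = E ✓
Type=211: row 3 → AcctNo = E ✓
Type=223: rows 4, 11 → AcctNo = D, D ✓
Type=213: rows 5, 7 → AcctNo takes values {K, M} — violation
Type=218: row 6 → AcctNo = F ✓
Type=220: row 8 → AcctNo = Q ✓
Type=219: row 9 → AcctNo = H ✓
Type=216: row 10 → AcctNo = J ✓
The only Type value with inconsistent AcctNo is Type=213.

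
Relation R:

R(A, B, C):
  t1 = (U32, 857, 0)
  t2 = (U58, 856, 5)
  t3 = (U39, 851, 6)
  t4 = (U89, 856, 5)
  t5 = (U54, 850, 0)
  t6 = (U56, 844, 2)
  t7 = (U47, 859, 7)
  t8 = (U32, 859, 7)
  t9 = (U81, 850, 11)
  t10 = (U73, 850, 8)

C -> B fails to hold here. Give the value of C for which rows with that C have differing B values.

0

C=0: rows 1, 5 → B takes values {857, 850} — violation
C=5: rows 2, 4 → B = 856, 856 ✓
C=6: row 3 → B = 851 ✓
C=2: row 6 → B = 844 ✓
C=7: rows 7, 8 → B = 859, 859 ✓
C=11: row 9 → B = 850 ✓
C=8: row 10 → B = 850 ✓
The only C value with inconsistent B is C=0.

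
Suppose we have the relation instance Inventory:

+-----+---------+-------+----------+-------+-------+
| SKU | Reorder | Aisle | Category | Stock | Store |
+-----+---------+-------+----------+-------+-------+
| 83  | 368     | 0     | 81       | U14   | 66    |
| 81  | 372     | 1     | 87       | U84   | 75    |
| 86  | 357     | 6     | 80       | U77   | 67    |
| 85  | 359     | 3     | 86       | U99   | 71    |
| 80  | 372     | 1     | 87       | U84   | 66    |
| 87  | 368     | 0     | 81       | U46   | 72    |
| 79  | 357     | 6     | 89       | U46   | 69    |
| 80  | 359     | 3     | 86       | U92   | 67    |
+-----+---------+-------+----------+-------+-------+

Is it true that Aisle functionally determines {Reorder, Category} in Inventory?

No

Aisle=0: 2 rows → {Reorder,Category} = (368, 81), (368, 81) ✓
Aisle=1: 2 rows → {Reorder,Category} = (372, 87), (372, 87) ✓
Aisle=6: 2 rows → {Reorder,Category} takes values {(357, 80), (357, 89)} — violation
Aisle=3: 2 rows → {Reorder,Category} = (359, 86), (359, 86) ✓
Two rows agree on Aisle but differ on {Reorder, Category}, so Aisle → {Reorder, Category} does not hold.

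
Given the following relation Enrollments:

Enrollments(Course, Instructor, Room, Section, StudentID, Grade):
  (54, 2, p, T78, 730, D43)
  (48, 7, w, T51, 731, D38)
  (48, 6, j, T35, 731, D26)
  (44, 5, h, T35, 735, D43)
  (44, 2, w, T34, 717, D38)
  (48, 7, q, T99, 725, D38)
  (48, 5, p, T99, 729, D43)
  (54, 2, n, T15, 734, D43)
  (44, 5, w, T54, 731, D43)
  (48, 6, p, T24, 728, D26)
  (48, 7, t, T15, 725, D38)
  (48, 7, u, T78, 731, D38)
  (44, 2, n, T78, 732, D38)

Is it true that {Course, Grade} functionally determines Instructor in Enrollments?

(Course=54, Grade=D43): 2 rows → Instructor = 2, 2 ✓
(Course=48, Grade=D38): 4 rows → Instructor = 7, 7, 7, 7 ✓
(Course=48, Grade=D26): 2 rows → Instructor = 6, 6 ✓
(Course=44, Grade=D43): 2 rows → Instructor = 5, 5 ✓
(Course=44, Grade=D38): 2 rows → Instructor = 2, 2 ✓
(Course=48, Grade=D43): 1 row → Instructor = 5 ✓
Every {Course, Grade} value is associated with a single Instructor value, so {Course, Grade} → Instructor holds.

Yes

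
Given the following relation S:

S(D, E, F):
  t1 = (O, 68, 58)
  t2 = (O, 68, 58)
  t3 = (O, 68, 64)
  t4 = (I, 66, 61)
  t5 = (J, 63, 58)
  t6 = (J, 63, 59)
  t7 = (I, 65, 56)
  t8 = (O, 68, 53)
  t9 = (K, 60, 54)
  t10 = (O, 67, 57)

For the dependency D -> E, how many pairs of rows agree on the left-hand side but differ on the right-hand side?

D=O: violating pairs (1,10), (2,10), (3,10), (8,10) — 4 pairs.
D=I: violating pairs (4,7) — 1 pair.
D=J: all 2 rows agree on E — 0 pairs.

5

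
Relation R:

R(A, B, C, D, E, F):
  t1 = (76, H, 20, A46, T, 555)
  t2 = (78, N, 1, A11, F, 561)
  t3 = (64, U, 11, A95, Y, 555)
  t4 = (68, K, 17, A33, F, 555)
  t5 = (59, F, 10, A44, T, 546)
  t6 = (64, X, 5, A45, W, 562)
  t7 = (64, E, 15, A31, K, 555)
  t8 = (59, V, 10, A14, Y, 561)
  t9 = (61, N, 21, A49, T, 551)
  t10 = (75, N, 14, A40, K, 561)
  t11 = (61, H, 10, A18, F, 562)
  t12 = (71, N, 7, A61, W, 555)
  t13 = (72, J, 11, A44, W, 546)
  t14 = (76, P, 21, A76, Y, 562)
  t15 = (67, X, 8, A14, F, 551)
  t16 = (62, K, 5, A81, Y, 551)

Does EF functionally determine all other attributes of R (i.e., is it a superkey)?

All 16 rows have distinct EF values, so EF → (all attributes) holds and EF is a superkey.

Yes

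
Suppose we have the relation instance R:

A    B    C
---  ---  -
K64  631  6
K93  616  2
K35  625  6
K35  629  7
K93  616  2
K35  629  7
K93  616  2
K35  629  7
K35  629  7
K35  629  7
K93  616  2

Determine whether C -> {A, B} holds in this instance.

No

C=6: 2 rows → {A,B} takes values {(K64, 631), (K35, 625)} — violation
C=2: 4 rows → {A,B} = (K93, 616), (K93, 616), (K93, 616), (K93, 616) ✓
C=7: 5 rows → {A,B} = (K35, 629), (K35, 629), (K35, 629), (K35, 629), (K35, 629) ✓
Two rows agree on C but differ on {A, B}, so C -> {A, B} does not hold.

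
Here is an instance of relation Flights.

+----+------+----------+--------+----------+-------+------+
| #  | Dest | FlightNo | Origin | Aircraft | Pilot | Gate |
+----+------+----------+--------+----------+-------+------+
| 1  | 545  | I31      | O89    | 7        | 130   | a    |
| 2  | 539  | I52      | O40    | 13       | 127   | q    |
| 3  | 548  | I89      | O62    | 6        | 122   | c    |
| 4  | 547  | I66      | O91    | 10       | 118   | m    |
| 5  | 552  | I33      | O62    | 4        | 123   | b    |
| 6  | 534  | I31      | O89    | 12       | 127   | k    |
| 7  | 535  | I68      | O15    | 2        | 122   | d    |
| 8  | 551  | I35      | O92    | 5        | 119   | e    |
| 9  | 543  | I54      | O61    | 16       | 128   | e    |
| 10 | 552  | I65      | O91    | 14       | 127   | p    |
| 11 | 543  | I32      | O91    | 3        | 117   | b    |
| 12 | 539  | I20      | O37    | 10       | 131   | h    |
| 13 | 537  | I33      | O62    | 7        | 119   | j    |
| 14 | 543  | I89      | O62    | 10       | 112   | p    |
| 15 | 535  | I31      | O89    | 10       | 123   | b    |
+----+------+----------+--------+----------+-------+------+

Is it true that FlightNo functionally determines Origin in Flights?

FlightNo=I31: rows 1, 6, 15 → Origin = O89, O89, O89 ✓
FlightNo=I52: row 2 → Origin = O40 ✓
FlightNo=I89: rows 3, 14 → Origin = O62, O62 ✓
FlightNo=I66: row 4 → Origin = O91 ✓
FlightNo=I33: rows 5, 13 → Origin = O62, O62 ✓
FlightNo=I68: row 7 → Origin = O15 ✓
FlightNo=I35: row 8 → Origin = O92 ✓
FlightNo=I54: row 9 → Origin = O61 ✓
FlightNo=I65: row 10 → Origin = O91 ✓
FlightNo=I32: row 11 → Origin = O91 ✓
FlightNo=I20: row 12 → Origin = O37 ✓
Every FlightNo value is associated with a single Origin value, so FlightNo -> Origin holds.

Yes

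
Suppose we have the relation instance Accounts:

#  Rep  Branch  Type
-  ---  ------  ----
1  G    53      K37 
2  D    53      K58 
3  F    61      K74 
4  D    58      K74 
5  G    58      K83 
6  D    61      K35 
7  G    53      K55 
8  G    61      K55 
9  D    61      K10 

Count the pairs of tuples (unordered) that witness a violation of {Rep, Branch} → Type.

(Rep=G, Branch=53): violating pairs (1,7) — 1 pair.
(Rep=D, Branch=61): violating pairs (6,9) — 1 pair.

2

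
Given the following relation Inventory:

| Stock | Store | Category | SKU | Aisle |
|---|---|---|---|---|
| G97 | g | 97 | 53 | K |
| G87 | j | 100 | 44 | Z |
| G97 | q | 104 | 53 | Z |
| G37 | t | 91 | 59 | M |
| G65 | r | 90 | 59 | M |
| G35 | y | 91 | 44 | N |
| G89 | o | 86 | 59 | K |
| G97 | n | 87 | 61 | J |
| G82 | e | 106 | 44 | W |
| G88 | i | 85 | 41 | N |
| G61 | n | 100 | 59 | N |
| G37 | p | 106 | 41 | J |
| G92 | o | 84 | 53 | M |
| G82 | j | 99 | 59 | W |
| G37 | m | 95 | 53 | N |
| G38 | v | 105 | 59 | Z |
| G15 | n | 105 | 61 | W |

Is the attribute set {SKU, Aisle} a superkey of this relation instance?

Two distinct rows share (SKU=59, Aisle=M), so {SKU, Aisle} does not determine every attribute — not a superkey.

No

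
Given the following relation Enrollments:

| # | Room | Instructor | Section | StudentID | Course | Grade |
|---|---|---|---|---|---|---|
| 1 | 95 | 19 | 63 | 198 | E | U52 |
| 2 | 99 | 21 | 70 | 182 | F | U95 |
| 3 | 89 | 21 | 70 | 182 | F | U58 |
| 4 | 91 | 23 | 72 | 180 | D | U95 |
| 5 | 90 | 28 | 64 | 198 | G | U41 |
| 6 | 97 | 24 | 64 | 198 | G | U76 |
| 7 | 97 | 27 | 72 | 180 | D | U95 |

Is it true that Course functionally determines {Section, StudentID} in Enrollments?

Yes

Course=E: row 1 → {Section,StudentID} = (63, 198) ✓
Course=F: rows 2, 3 → {Section,StudentID} = (70, 182), (70, 182) ✓
Course=D: rows 4, 7 → {Section,StudentID} = (72, 180), (72, 180) ✓
Course=G: rows 5, 6 → {Section,StudentID} = (64, 198), (64, 198) ✓
Every Course value is associated with a single {Section, StudentID} value, so Course → {Section, StudentID} holds.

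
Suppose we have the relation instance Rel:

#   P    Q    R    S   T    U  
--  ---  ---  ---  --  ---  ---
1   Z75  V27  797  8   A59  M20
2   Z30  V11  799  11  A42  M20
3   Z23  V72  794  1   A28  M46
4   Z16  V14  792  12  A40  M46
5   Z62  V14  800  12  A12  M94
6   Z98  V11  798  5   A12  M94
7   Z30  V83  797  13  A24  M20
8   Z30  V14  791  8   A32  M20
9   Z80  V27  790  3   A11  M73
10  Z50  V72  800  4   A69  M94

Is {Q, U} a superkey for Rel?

All 10 rows have distinct {Q, U} values, so {Q, U} → (all attributes) holds and {Q, U} is a superkey.

Yes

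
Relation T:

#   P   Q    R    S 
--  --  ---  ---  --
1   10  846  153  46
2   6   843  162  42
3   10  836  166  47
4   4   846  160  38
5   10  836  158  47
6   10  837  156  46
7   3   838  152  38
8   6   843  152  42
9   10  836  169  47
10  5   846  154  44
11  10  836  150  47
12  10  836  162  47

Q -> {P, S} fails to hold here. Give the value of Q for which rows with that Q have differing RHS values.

846

Q=846: rows 1, 4, 10 → {P,S} takes values {(10, 46), (4, 38), (5, 44)} — violation
Q=843: rows 2, 8 → {P,S} = (6, 42), (6, 42) ✓
Q=836: rows 3, 5, 9, 11, 12 → {P,S} = (10, 47), (10, 47), (10, 47), (10, 47), (10, 47) ✓
Q=837: row 6 → {P,S} = (10, 46) ✓
Q=838: row 7 → {P,S} = (3, 38) ✓
The only Q value with inconsistent RHS is Q=846.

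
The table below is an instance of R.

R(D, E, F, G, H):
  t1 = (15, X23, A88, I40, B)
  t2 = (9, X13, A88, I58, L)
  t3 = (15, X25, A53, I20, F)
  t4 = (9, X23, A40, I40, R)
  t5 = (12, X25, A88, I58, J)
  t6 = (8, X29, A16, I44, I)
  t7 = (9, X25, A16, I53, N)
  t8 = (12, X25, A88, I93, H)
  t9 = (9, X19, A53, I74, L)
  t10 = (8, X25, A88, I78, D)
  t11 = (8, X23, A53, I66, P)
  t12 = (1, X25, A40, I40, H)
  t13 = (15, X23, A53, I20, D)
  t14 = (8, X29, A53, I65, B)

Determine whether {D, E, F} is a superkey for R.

No

Rows 5 and 8 have the same {D, E, F} value (D=12, E=X25, F=A88) but are distinct tuples, so {D, E, F} does not determine every attribute — not a superkey.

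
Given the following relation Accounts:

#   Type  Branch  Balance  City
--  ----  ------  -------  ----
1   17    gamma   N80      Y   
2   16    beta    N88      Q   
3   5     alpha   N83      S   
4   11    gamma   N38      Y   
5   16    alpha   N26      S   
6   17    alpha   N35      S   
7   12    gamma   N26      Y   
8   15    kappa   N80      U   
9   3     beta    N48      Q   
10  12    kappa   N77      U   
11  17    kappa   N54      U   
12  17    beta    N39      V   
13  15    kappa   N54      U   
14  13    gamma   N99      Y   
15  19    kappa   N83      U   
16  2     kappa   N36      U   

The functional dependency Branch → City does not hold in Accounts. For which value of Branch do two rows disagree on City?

beta

Branch=gamma: rows 1, 4, 7, 14 → City = Y, Y, Y, Y ✓
Branch=beta: rows 2, 9, 12 → City takes values {Q, V} — violation
Branch=alpha: rows 3, 5, 6 → City = S, S, S ✓
Branch=kappa: rows 8, 10, 11, 13, 15, 16 → City = U, U, U, U, U, U ✓
The only Branch value with inconsistent City is Branch=beta.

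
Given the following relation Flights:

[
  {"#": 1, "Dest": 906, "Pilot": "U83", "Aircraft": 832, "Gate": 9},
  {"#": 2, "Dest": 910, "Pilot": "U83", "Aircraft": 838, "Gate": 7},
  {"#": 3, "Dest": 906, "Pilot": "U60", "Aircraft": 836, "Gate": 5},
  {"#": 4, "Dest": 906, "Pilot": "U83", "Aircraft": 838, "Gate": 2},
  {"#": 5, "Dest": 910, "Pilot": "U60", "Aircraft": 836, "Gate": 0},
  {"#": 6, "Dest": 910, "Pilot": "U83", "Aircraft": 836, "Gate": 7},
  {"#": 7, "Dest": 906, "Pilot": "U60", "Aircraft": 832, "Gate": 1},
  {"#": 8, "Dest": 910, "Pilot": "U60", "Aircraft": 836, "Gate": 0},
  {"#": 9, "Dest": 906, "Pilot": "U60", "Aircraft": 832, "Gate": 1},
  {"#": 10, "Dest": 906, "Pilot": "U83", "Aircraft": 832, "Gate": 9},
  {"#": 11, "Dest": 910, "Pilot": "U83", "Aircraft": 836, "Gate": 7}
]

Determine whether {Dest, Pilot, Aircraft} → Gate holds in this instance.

Yes

(Dest=906, Pilot=U83, Aircraft=832): rows 1, 10 → Gate = 9, 9 ✓
(Dest=910, Pilot=U83, Aircraft=838): row 2 → Gate = 7 ✓
(Dest=906, Pilot=U60, Aircraft=836): row 3 → Gate = 5 ✓
(Dest=906, Pilot=U83, Aircraft=838): row 4 → Gate = 2 ✓
(Dest=910, Pilot=U60, Aircraft=836): rows 5, 8 → Gate = 0, 0 ✓
(Dest=910, Pilot=U83, Aircraft=836): rows 6, 11 → Gate = 7, 7 ✓
(Dest=906, Pilot=U60, Aircraft=832): rows 7, 9 → Gate = 1, 1 ✓
Every {Dest, Pilot, Aircraft} value is associated with a single Gate value, so {Dest, Pilot, Aircraft} → Gate holds.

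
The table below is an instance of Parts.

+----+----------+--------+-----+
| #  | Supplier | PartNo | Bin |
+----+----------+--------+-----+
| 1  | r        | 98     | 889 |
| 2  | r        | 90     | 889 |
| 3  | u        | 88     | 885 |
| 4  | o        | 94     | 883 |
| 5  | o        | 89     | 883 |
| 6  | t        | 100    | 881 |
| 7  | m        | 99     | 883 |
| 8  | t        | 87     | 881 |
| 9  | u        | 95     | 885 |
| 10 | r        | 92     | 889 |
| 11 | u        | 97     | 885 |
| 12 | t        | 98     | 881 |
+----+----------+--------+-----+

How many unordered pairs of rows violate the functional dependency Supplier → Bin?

0

Supplier=r: all 3 rows agree on Bin — 0 pairs.
Supplier=u: all 3 rows agree on Bin — 0 pairs.
Supplier=o: all 2 rows agree on Bin — 0 pairs.
Supplier=t: all 3 rows agree on Bin — 0 pairs.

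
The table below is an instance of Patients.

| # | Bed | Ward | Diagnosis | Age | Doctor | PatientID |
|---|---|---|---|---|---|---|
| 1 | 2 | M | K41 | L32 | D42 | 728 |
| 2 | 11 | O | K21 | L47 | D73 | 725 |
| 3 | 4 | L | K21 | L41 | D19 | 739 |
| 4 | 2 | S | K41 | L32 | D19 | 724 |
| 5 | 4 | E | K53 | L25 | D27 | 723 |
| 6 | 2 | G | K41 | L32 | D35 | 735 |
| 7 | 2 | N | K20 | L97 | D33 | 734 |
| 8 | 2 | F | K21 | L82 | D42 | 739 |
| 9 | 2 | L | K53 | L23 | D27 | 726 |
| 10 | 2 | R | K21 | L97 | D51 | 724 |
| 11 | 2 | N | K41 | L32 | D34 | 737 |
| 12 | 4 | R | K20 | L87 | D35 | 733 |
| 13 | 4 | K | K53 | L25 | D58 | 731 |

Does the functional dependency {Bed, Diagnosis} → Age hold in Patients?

No

(Bed=2, Diagnosis=K41): rows 1, 4, 6, 11 → Age = L32, L32, L32, L32 ✓
(Bed=11, Diagnosis=K21): row 2 → Age = L47 ✓
(Bed=4, Diagnosis=K21): row 3 → Age = L41 ✓
(Bed=4, Diagnosis=K53): rows 5, 13 → Age = L25, L25 ✓
(Bed=2, Diagnosis=K20): row 7 → Age = L97 ✓
(Bed=2, Diagnosis=K21): rows 8, 10 → Age takes values {L82, L97} — violation
(Bed=2, Diagnosis=K53): row 9 → Age = L23 ✓
(Bed=4, Diagnosis=K20): row 12 → Age = L87 ✓
Two rows agree on {Bed, Diagnosis} but differ on Age, so {Bed, Diagnosis} → Age does not hold.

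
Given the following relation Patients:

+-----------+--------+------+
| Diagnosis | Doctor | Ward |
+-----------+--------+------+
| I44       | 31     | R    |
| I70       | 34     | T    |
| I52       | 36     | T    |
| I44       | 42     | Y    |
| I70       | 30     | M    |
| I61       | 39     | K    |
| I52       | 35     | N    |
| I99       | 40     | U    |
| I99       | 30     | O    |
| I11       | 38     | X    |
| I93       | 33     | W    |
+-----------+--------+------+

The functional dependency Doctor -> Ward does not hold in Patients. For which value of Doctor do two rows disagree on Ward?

Doctor=31: 1 row → Ward = R ✓
Doctor=34: 1 row → Ward = T ✓
Doctor=36: 1 row → Ward = T ✓
Doctor=42: 1 row → Ward = Y ✓
Doctor=30: 2 rows → Ward takes values {M, O} — violation
Doctor=39: 1 row → Ward = K ✓
Doctor=35: 1 row → Ward = N ✓
Doctor=40: 1 row → Ward = U ✓
Doctor=38: 1 row → Ward = X ✓
Doctor=33: 1 row → Ward = W ✓
The only Doctor value with inconsistent Ward is Doctor=30.

30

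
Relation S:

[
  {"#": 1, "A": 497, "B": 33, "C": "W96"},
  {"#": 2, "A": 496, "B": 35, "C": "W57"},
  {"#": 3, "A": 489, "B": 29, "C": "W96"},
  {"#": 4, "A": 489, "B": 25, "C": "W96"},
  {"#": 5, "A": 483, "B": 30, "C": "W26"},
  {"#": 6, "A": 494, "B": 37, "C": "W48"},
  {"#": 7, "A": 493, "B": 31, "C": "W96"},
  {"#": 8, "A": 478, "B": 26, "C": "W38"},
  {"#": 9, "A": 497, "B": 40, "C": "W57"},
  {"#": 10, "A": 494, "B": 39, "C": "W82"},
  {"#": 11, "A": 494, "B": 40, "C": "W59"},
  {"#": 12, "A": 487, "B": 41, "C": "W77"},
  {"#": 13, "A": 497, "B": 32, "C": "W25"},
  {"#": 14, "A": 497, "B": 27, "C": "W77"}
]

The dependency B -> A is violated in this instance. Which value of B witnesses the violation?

40

B=33: row 1 → A = 497 ✓
B=35: row 2 → A = 496 ✓
B=29: row 3 → A = 489 ✓
B=25: row 4 → A = 489 ✓
B=30: row 5 → A = 483 ✓
B=37: row 6 → A = 494 ✓
B=31: row 7 → A = 493 ✓
B=26: row 8 → A = 478 ✓
B=40: rows 9, 11 → A takes values {497, 494} — violation
B=39: row 10 → A = 494 ✓
B=41: row 12 → A = 487 ✓
B=32: row 13 → A = 497 ✓
B=27: row 14 → A = 497 ✓
The only B value with inconsistent A is B=40.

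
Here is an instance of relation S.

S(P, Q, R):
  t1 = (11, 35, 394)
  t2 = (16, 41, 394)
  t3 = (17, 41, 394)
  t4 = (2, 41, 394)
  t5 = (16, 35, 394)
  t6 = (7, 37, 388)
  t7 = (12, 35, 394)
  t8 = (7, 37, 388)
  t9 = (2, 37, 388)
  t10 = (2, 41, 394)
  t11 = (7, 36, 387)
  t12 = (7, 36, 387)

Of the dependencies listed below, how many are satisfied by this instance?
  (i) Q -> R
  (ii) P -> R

(i) Q -> R: every LHS value maps to a single RHS value — holds.
(ii) P -> R: P=2: rows 4, 9, 10 → R takes values {394, 388} — violation; P=7: rows 6, 8, 11, 12 → R takes values {388, 387} — violation — fails.
1 of the 2 dependencies holds.

1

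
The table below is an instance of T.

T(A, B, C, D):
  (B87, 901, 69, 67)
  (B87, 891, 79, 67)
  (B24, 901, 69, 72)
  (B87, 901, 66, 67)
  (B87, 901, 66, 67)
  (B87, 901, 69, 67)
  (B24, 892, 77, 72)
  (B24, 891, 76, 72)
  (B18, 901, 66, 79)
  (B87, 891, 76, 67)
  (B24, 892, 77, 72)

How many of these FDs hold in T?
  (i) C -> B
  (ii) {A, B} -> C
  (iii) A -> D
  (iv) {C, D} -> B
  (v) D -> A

4

(i) C -> B: every LHS value maps to a single RHS value — holds.
(ii) {A, B} -> C: (A=B87, B=901): 4 rows → C takes values {69, 66} — violation; (A=B87, B=891): 2 rows → C takes values {79, 76} — violation — fails.
(iii) A -> D: every LHS value maps to a single RHS value — holds.
(iv) {C, D} -> B: every LHS value maps to a single RHS value — holds.
(v) D -> A: every LHS value maps to a single RHS value — holds.
4 of the 5 dependencies hold.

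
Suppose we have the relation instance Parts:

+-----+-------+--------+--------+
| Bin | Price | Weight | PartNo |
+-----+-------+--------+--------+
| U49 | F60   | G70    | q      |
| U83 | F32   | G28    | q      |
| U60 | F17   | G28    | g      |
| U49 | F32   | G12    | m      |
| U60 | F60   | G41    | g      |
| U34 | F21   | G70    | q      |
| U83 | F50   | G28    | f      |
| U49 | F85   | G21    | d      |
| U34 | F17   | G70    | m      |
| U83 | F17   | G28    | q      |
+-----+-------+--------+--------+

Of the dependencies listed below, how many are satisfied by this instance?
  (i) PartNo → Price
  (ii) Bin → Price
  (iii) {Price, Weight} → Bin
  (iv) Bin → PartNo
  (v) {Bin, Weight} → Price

0

(i) PartNo → Price: PartNo=q: 4 rows → Price takes values {F60, F32, F21, F17} — violation; PartNo=g: 2 rows → Price takes values {F17, F60} — violation; PartNo=m: 2 rows → Price takes values {F32, F17} — violation — fails.
(ii) Bin → Price: Bin=U49: 3 rows → Price takes values {F60, F32, F85} — violation; Bin=U83: 3 rows → Price takes values {F32, F50, F17} — violation; Bin=U60: 2 rows → Price takes values {F17, F60} — violation; Bin=U34: 2 rows → Price takes values {F21, F17} — violation — fails.
(iii) {Price, Weight} → Bin: (Price=F17, Weight=G28): 2 rows → Bin takes values {U60, U83} — violation — fails.
(iv) Bin → PartNo: Bin=U49: 3 rows → PartNo takes values {q, m, d} — violation; Bin=U83: 3 rows → PartNo takes values {q, f} — violation; Bin=U34: 2 rows → PartNo takes values {q, m} — violation — fails.
(v) {Bin, Weight} → Price: (Bin=U83, Weight=G28): 3 rows → Price takes values {F32, F50, F17} — violation; (Bin=U34, Weight=G70): 2 rows → Price takes values {F21, F17} — violation — fails.
None of the 5 dependencies hold.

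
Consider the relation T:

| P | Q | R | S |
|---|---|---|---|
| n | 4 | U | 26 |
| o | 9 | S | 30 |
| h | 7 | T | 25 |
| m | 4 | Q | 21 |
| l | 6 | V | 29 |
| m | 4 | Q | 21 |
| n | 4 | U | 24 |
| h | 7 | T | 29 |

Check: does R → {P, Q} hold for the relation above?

Yes

R=U: 2 rows → {P,Q} = (n, 4), (n, 4) ✓
R=S: 1 row → {P,Q} = (o, 9) ✓
R=T: 2 rows → {P,Q} = (h, 7), (h, 7) ✓
R=Q: 2 rows → {P,Q} = (m, 4), (m, 4) ✓
R=V: 1 row → {P,Q} = (l, 6) ✓
Every R value is associated with a single {P, Q} value, so R → {P, Q} holds.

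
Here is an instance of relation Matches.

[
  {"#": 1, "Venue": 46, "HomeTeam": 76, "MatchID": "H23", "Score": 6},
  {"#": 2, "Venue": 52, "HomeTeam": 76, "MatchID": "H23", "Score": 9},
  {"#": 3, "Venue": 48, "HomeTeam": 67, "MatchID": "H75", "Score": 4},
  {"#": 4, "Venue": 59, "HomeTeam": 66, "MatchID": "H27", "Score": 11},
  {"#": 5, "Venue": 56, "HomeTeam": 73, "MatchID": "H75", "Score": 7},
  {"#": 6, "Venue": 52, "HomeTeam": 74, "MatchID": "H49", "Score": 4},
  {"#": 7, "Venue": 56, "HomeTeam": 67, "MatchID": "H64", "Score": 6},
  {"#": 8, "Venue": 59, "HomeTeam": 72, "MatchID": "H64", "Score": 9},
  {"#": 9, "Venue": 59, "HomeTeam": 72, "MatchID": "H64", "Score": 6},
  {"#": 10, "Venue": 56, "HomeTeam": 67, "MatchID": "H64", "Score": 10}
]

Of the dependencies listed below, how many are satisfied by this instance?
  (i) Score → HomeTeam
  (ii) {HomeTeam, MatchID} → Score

0

(i) Score → HomeTeam: Score=6: rows 1, 7, 9 → HomeTeam takes values {76, 67, 72} — violation; Score=9: rows 2, 8 → HomeTeam takes values {76, 72} — violation; Score=4: rows 3, 6 → HomeTeam takes values {67, 74} — violation — fails.
(ii) {HomeTeam, MatchID} → Score: (HomeTeam=76, MatchID=H23): rows 1, 2 → Score takes values {6, 9} — violation; (HomeTeam=67, MatchID=H64): rows 7, 10 → Score takes values {6, 10} — violation; (HomeTeam=72, MatchID=H64): rows 8, 9 → Score takes values {9, 6} — violation — fails.
None of the 2 dependencies hold.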